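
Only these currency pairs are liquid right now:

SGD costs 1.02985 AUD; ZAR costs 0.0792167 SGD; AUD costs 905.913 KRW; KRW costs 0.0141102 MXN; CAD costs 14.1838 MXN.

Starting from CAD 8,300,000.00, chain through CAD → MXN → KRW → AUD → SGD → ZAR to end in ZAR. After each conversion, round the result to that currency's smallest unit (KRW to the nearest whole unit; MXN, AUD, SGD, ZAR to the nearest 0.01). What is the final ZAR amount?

CAD 8,300,000.00 × 14.1838 = MXN 117,725,540.00
MXN 117,725,540.00 ÷ 0.0141102 = KRW 8,343,293,504
KRW 8,343,293,504 ÷ 905.913 = AUD 9,209,817.61
AUD 9,209,817.61 ÷ 1.02985 = SGD 8,942,872.86
SGD 8,942,872.86 ÷ 0.0792167 = ZAR 112,891,257.27

ZAR 112,891,257.27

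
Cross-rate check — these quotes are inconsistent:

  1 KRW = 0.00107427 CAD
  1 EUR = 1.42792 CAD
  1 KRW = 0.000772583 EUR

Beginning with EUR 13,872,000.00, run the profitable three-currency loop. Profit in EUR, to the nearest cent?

Profit: EUR 373,400.27

Profitable loop is EUR → CAD → KRW → EUR:
EUR 13,872,000.00 × 1.42792 = CAD 19,808,106.24
CAD 19,808,106.24 ÷ 0.00107427 = KRW 18,438,666,480
KRW 18,438,666,480 × 0.000772583 = EUR 14,245,400.27
Profit = EUR 14,245,400.27 − EUR 13,872,000.00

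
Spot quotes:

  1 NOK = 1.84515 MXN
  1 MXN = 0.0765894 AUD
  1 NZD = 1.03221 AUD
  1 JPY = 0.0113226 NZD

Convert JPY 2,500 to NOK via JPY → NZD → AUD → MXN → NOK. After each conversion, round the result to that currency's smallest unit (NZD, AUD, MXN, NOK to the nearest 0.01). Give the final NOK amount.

NOK 206.76

JPY 2,500 × 0.0113226 = NZD 28.31
NZD 28.31 × 1.03221 = AUD 29.22
AUD 29.22 ÷ 0.0765894 = MXN 381.51
MXN 381.51 ÷ 1.84515 = NOK 206.76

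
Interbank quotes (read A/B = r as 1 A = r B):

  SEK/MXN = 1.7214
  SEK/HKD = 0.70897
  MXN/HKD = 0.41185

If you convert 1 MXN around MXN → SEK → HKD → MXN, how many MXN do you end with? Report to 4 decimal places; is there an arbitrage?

1.0000 (no arbitrage)

Around MXN → SEK → HKD → MXN: 1 ÷ 1.7214 × 0.70897 ÷ 0.41185 = 1.000016
Product ≈ 1 (deviation 0.002%, within rounding noise).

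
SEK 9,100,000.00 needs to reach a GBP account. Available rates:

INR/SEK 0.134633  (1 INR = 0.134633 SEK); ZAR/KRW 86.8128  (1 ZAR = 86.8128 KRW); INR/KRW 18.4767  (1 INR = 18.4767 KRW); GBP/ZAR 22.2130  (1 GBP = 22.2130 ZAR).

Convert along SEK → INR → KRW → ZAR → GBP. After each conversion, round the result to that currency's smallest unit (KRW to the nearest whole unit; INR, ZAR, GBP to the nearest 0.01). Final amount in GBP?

GBP 647,624.54

SEK 9,100,000.00 ÷ 0.134633 = INR 67,591,155.21
INR 67,591,155.21 × 18.4767 = KRW 1,248,861,497
KRW 1,248,861,497 ÷ 86.8128 = ZAR 14,385,683.87
ZAR 14,385,683.87 ÷ 22.2130 = GBP 647,624.54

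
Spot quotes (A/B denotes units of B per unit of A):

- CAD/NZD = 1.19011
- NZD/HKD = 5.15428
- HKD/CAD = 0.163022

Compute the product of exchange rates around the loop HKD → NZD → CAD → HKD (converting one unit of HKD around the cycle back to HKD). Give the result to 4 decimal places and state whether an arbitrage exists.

Around HKD → NZD → CAD → HKD: 1 ÷ 5.15428 ÷ 1.19011 ÷ 0.163022 = 0.999997
Product ≈ 1 (deviation 0.000%, within rounding noise).

1.0000 (no arbitrage)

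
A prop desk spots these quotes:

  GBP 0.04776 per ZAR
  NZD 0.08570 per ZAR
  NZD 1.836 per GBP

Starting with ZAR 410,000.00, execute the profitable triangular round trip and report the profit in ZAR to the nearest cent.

Profit: ZAR 9,507.79

Profitable loop is ZAR → GBP → NZD → ZAR:
ZAR 410,000.00 × 0.04776 = GBP 19,581.60
GBP 19,581.60 × 1.836 = NZD 35,951.82
NZD 35,951.82 ÷ 0.08570 = ZAR 419,507.79
Profit = ZAR 419,507.79 − ZAR 410,000.00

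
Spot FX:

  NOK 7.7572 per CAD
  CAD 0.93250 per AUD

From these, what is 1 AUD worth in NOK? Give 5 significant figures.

AUD/NOK = 7.2336

1 AUD × 0.93250 = 0.9325 CAD
0.9325 CAD × 7.7572 = 7.23359 NOK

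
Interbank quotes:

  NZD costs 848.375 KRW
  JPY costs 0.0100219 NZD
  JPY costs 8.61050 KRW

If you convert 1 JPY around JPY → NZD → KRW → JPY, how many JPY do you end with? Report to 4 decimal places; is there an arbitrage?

Around JPY → NZD → KRW → JPY: 1 × 0.0100219 × 848.375 ÷ 8.61050 = 0.987437
Product < 1; profitable direction is JPY → KRW → NZD → JPY.

0.9874 (arbitrage exists)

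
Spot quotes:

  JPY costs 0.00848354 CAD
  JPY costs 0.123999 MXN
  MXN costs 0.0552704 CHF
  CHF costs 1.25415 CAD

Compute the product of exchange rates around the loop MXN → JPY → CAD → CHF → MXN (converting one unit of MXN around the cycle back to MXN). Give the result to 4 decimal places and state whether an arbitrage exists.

Around MXN → JPY → CAD → CHF → MXN: 1 ÷ 0.123999 × 0.00848354 ÷ 1.25415 ÷ 0.0552704 = 0.986999
Product < 1; profitable direction is MXN → CHF → CAD → JPY → MXN.

0.9870 (arbitrage exists)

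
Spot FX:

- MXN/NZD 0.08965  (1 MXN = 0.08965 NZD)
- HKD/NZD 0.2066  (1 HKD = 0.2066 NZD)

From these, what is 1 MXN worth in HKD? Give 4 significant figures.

1 MXN × 0.08965 = 0.08965 NZD
0.08965 NZD ÷ 0.2066 = 0.43393 HKD

MXN/HKD = 0.4339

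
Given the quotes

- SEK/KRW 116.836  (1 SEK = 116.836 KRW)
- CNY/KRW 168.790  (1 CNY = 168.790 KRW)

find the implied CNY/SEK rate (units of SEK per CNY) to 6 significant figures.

1 CNY × 168.790 = 168.79 KRW
168.79 KRW ÷ 116.836 = 1.44467 SEK

CNY/SEK = 1.44467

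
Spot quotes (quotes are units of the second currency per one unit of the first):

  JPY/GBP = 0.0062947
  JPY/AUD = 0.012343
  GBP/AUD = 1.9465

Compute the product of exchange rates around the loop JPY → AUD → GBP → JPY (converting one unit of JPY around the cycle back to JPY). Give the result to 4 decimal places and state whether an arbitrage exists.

Around JPY → AUD → GBP → JPY: 1 × 0.012343 ÷ 1.9465 ÷ 0.0062947 = 1.007375
Product > 1; profitable direction is JPY → AUD → GBP → JPY.

1.0074 (arbitrage exists)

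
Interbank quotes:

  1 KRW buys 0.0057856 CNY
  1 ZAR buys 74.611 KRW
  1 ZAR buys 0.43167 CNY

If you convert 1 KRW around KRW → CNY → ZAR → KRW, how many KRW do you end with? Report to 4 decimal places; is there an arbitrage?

1.0000 (no arbitrage)

Around KRW → CNY → ZAR → KRW: 1 × 0.0057856 ÷ 0.43167 × 74.611 = 0.999999
Product ≈ 1 (deviation 0.000%, within rounding noise).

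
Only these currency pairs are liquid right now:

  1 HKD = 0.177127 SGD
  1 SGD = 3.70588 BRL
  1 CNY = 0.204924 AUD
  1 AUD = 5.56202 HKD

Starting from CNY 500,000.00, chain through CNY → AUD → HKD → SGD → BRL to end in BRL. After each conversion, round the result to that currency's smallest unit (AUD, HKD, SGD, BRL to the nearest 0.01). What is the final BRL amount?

CNY 500,000.00 × 0.204924 = AUD 102,462.00
AUD 102,462.00 × 5.56202 = HKD 569,895.69
HKD 569,895.69 × 0.177127 = SGD 100,943.91
SGD 100,943.91 × 3.70588 = BRL 374,086.02

BRL 374,086.02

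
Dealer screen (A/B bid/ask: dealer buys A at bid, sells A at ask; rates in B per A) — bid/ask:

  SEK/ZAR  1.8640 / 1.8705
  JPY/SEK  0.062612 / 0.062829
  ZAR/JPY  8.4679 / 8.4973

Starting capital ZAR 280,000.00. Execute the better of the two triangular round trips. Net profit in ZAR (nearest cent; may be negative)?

Net profit: ZAR 387.87

Best loop ZAR → SEK → JPY → ZAR:
ZAR 280,000.00 ÷ 1.8705 (buy SEK at ask) = SEK 149,692.60
SEK 149,692.60 ÷ 0.062829 (buy JPY at ask) = JPY 2,382,540
JPY 2,382,540 ÷ 8.4973 (buy ZAR at ask) = ZAR 280,387.87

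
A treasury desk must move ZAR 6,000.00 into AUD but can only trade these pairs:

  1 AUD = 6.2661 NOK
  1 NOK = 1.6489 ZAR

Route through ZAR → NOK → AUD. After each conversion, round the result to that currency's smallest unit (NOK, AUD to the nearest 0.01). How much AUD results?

AUD 580.71

ZAR 6,000.00 ÷ 1.6489 = NOK 3,638.79
NOK 3,638.79 ÷ 6.2661 = AUD 580.71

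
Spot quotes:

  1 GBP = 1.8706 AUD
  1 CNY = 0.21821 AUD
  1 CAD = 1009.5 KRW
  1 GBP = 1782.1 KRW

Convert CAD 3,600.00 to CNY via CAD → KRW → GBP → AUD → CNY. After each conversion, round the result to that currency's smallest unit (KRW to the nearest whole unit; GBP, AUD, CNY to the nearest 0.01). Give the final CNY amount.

CNY 17,481.69

CAD 3,600.00 × 1009.5 = KRW 3,634,200
KRW 3,634,200 ÷ 1782.1 = GBP 2,039.28
GBP 2,039.28 × 1.8706 = AUD 3,814.68
AUD 3,814.68 ÷ 0.21821 = CNY 17,481.69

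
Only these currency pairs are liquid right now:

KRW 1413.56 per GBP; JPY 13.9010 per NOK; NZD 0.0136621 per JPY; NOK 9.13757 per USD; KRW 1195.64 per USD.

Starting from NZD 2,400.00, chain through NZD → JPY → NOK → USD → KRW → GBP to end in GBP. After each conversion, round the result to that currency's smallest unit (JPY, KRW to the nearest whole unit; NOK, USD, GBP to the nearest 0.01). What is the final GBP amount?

NZD 2,400.00 ÷ 0.0136621 = JPY 175,668
JPY 175,668 ÷ 13.9010 = NOK 12,637.08
NOK 12,637.08 ÷ 9.13757 = USD 1,382.98
USD 1,382.98 × 1195.64 = KRW 1,653,546
KRW 1,653,546 ÷ 1413.56 = GBP 1,169.77

GBP 1,169.77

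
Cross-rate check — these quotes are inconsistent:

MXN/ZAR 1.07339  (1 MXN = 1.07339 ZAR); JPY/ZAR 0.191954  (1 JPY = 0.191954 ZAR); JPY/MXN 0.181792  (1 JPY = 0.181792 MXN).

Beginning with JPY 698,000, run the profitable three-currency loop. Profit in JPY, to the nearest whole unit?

Profit: JPY 11,562

Profitable loop is JPY → MXN → ZAR → JPY:
JPY 698,000 × 0.181792 = MXN 126,890.82
MXN 126,890.82 × 1.07339 = ZAR 136,203.33
ZAR 136,203.33 ÷ 0.191954 = JPY 709,562
Profit = JPY 709,562 − JPY 698,000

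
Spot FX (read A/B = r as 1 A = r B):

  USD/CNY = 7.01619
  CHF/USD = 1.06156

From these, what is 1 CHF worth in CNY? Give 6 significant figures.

CHF/CNY = 7.44811

1 CHF × 1.06156 = 1.06156 USD
1.06156 USD × 7.01619 = 7.44811 CNY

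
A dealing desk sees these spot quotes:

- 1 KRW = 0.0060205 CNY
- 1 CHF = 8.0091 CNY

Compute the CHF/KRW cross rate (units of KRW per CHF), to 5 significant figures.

1 CHF × 8.0091 = 8.0091 CNY
8.0091 CNY ÷ 0.0060205 = 1330.3 KRW

CHF/KRW = 1330.3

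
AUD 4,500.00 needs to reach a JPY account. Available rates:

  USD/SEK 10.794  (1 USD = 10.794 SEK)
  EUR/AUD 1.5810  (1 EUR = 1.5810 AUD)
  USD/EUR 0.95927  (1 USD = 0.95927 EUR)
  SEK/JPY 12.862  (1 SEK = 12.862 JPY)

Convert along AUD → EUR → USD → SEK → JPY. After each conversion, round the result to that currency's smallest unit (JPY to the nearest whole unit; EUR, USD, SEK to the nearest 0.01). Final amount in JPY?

AUD 4,500.00 ÷ 1.5810 = EUR 2,846.30
EUR 2,846.30 ÷ 0.95927 = USD 2,967.15
USD 2,967.15 × 10.794 = SEK 32,027.42
SEK 32,027.42 × 12.862 = JPY 411,937

JPY 411,937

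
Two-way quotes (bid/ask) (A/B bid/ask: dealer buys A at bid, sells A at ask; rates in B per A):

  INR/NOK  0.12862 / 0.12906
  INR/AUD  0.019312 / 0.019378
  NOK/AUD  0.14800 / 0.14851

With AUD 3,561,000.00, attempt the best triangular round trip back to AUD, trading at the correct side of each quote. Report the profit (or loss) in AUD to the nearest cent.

Best loop AUD → NOK → INR → AUD:
AUD 3,561,000.00 ÷ 0.14851 (buy NOK at ask) = NOK 23,978,183.29
NOK 23,978,183.29 ÷ 0.12906 (buy INR at ask) = INR 185,790,975.42
INR 185,790,975.42 × 0.019312 (sell INR at bid) = AUD 3,587,995.32

Net profit: AUD 26,995.32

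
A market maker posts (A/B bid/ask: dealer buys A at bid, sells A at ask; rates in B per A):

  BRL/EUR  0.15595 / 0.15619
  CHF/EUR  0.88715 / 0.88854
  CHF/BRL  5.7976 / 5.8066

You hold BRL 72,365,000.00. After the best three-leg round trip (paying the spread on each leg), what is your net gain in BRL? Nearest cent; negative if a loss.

Net profit: BRL 1,270,155.85

Best loop BRL → EUR → CHF → BRL:
BRL 72,365,000.00 × 0.15595 (sell BRL at bid) = EUR 11,285,321.75
EUR 11,285,321.75 ÷ 0.88854 (buy CHF at ask) = CHF 12,700,972.10
CHF 12,700,972.10 × 5.7976 (sell CHF at bid) = BRL 73,635,155.85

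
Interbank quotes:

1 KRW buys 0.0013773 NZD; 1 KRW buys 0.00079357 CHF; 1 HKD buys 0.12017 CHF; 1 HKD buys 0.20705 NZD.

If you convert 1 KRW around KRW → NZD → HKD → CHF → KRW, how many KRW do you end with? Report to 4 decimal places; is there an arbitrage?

1.0073 (arbitrage exists)

Around KRW → NZD → HKD → CHF → KRW: 1 × 0.0013773 ÷ 0.20705 × 0.12017 ÷ 0.00079357 = 1.007312
Product > 1; profitable direction is KRW → NZD → HKD → CHF → KRW.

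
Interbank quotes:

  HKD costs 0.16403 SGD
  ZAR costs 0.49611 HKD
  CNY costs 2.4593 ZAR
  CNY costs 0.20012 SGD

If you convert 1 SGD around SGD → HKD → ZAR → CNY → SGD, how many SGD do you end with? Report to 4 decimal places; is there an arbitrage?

Around SGD → HKD → ZAR → CNY → SGD: 1 ÷ 0.16403 ÷ 0.49611 ÷ 2.4593 × 0.20012 = 0.999949
Product ≈ 1 (deviation 0.005%, within rounding noise).

0.9999 (no arbitrage)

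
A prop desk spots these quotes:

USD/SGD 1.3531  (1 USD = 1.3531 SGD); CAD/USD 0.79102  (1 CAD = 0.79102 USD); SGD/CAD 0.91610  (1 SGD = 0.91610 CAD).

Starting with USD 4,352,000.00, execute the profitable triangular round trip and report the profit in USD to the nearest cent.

Profitable loop is USD → CAD → SGD → USD:
USD 4,352,000.00 ÷ 0.79102 = CAD 5,501,757.22
CAD 5,501,757.22 ÷ 0.91610 = SGD 6,005,629.54
SGD 6,005,629.54 ÷ 1.3531 = USD 4,438,422.54
Profit = USD 4,438,422.54 − USD 4,352,000.00

Profit: USD 86,422.54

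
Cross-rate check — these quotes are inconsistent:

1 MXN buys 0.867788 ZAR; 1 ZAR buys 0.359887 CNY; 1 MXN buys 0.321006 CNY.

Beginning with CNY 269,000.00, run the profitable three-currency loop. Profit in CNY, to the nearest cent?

Profit: CNY 7,493.95

Profitable loop is CNY → ZAR → MXN → CNY:
CNY 269,000.00 ÷ 0.359887 = ZAR 747,456.84
ZAR 747,456.84 ÷ 0.867788 = MXN 861,335.76
MXN 861,335.76 × 0.321006 = CNY 276,493.95
Profit = CNY 276,493.95 − CNY 269,000.00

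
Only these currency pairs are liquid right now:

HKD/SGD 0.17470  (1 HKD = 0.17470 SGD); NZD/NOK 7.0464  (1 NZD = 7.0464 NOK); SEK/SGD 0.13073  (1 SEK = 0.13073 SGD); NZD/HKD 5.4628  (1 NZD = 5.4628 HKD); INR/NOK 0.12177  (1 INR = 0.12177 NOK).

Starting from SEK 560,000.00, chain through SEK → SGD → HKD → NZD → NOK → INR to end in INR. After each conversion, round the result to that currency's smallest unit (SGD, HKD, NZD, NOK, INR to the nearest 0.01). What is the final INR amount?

INR 4,438,968.71

SEK 560,000.00 × 0.13073 = SGD 73,208.80
SGD 73,208.80 ÷ 0.17470 = HKD 419,054.38
HKD 419,054.38 ÷ 5.4628 = NZD 76,710.55
NZD 76,710.55 × 7.0464 = NOK 540,533.22
NOK 540,533.22 ÷ 0.12177 = INR 4,438,968.71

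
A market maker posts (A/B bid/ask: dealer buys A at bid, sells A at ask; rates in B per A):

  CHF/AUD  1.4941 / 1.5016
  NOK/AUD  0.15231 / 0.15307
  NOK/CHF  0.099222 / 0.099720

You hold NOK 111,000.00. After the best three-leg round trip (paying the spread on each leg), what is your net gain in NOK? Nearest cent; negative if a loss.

Net profit: NOK 1,905.44

Best loop NOK → AUD → CHF → NOK:
NOK 111,000.00 × 0.15231 (sell NOK at bid) = AUD 16,906.41
AUD 16,906.41 ÷ 1.5016 (buy CHF at ask) = CHF 11,258.93
CHF 11,258.93 ÷ 0.099720 (buy NOK at ask) = NOK 112,905.44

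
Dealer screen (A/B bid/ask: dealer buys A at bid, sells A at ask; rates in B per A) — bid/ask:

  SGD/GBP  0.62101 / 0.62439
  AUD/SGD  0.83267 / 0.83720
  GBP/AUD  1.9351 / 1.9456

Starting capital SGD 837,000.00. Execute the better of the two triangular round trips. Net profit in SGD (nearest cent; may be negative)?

Net profit: SGD 530.02

Best loop SGD → GBP → AUD → SGD:
SGD 837,000.00 × 0.62101 (sell SGD at bid) = GBP 519,785.37
GBP 519,785.37 × 1.9351 (sell GBP at bid) = AUD 1,005,836.67
AUD 1,005,836.67 × 0.83267 (sell AUD at bid) = SGD 837,530.02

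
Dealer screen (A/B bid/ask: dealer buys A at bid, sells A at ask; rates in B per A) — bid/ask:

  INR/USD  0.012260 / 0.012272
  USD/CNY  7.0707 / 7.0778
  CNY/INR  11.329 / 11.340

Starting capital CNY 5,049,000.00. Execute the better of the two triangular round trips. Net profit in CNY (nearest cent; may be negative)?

Net profit: CNY 77,000.96

Best loop CNY → USD → INR → CNY:
CNY 5,049,000.00 ÷ 7.0778 (buy USD at ask) = USD 713,357.26
USD 713,357.26 ÷ 0.012272 (buy INR at ask) = INR 58,128,850.87
INR 58,128,850.87 ÷ 11.340 (buy CNY at ask) = CNY 5,126,000.96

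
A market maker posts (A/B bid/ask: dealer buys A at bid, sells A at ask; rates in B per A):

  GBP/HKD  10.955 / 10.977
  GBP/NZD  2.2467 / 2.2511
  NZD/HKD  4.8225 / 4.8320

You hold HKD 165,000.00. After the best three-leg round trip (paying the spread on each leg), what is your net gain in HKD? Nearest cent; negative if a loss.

Best loop HKD → NZD → GBP → HKD:
HKD 165,000.00 ÷ 4.8320 (buy NZD at ask) = NZD 34,147.35
NZD 34,147.35 ÷ 2.2511 (buy GBP at ask) = GBP 15,169.18
GBP 15,169.18 × 10.955 (sell GBP at bid) = HKD 166,178.42

Net profit: HKD 1,178.42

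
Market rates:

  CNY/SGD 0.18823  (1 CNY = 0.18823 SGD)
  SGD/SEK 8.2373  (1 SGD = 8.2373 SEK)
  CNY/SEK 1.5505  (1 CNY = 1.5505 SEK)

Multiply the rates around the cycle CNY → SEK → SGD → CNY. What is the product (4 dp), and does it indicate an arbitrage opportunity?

1.0000 (no arbitrage)

Around CNY → SEK → SGD → CNY: 1 × 1.5505 ÷ 8.2373 ÷ 0.18823 = 0.999995
Product ≈ 1 (deviation 0.000%, within rounding noise).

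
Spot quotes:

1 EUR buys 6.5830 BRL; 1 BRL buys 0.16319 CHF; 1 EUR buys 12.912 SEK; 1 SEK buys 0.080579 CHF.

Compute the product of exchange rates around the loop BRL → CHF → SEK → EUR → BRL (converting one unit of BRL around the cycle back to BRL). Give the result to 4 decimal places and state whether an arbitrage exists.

1.0325 (arbitrage exists)

Around BRL → CHF → SEK → EUR → BRL: 1 × 0.16319 ÷ 0.080579 ÷ 12.912 × 6.5830 = 1.032528
Product > 1; profitable direction is BRL → CHF → SEK → EUR → BRL.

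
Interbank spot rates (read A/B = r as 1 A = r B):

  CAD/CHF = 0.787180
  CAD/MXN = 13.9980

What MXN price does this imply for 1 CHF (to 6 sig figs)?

1 CHF ÷ 0.787180 = 1.27036 CAD
1.27036 CAD × 13.9980 = 17.7825 MXN

CHF/MXN = 17.7825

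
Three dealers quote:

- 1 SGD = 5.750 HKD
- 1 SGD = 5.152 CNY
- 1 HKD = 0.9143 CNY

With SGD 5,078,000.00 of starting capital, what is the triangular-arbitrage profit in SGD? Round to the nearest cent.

Profitable loop is SGD → HKD → CNY → SGD:
SGD 5,078,000.00 × 5.750 = HKD 29,198,500.00
HKD 29,198,500.00 × 0.9143 = CNY 26,696,188.55
CNY 26,696,188.55 ÷ 5.152 = SGD 5,181,713.62
Profit = SGD 5,181,713.62 − SGD 5,078,000.00

Profit: SGD 103,713.62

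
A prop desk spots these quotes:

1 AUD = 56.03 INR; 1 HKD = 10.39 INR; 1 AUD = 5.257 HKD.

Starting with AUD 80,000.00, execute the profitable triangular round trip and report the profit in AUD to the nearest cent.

Profit: AUD 2,064.83

Profitable loop is AUD → INR → HKD → AUD:
AUD 80,000.00 × 56.03 = INR 4,482,400.00
INR 4,482,400.00 ÷ 10.39 = HKD 431,414.82
HKD 431,414.82 ÷ 5.257 = AUD 82,064.83
Profit = AUD 82,064.83 − AUD 80,000.00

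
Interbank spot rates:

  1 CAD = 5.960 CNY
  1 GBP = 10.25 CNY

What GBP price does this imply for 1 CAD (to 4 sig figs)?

CAD/GBP = 0.5815

1 CAD × 5.960 = 5.96 CNY
5.96 CNY ÷ 10.25 = 0.581463 GBP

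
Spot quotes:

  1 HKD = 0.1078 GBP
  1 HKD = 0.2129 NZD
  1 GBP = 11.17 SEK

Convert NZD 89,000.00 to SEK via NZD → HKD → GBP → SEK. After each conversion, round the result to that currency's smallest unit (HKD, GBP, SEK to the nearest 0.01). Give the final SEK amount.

SEK 503,368.79

NZD 89,000.00 ÷ 0.2129 = HKD 418,036.64
HKD 418,036.64 × 0.1078 = GBP 45,064.35
GBP 45,064.35 × 11.17 = SEK 503,368.79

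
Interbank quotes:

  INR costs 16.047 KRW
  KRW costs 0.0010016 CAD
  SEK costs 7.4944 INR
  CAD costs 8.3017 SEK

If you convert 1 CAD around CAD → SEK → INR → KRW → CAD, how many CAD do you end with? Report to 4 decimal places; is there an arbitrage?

Around CAD → SEK → INR → KRW → CAD: 1 × 8.3017 × 7.4944 × 16.047 × 0.0010016 = 0.999982
Product ≈ 1 (deviation 0.002%, within rounding noise).

1.0000 (no arbitrage)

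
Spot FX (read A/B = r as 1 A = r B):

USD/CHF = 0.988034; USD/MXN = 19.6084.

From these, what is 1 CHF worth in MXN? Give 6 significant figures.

1 CHF ÷ 0.988034 = 1.01211 USD
1.01211 USD × 19.6084 = 19.8459 MXN

CHF/MXN = 19.8459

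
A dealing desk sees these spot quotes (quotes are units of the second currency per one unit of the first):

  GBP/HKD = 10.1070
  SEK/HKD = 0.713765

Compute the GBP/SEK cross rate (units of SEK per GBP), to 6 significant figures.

GBP/SEK = 14.1601

1 GBP × 10.1070 = 10.107 HKD
10.107 HKD ÷ 0.713765 = 14.1601 SEK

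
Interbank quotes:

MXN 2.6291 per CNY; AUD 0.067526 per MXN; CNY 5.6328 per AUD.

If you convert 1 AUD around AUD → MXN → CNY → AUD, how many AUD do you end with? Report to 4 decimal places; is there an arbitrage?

Around AUD → MXN → CNY → AUD: 1 ÷ 0.067526 ÷ 2.6291 ÷ 5.6328 = 0.999994
Product ≈ 1 (deviation 0.001%, within rounding noise).

1.0000 (no arbitrage)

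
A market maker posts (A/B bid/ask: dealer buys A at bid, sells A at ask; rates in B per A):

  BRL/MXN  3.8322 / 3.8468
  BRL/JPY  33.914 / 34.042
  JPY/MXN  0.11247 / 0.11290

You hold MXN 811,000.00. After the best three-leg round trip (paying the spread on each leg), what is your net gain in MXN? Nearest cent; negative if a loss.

Net result: MXN -2,351.08 (no profitable arbitrage after spreads)

Best loop MXN → JPY → BRL → MXN:
MXN 811,000.00 ÷ 0.11290 (buy JPY at ask) = JPY 7,183,348
JPY 7,183,348 ÷ 34.042 (buy BRL at ask) = BRL 211,014.28
BRL 211,014.28 × 3.8322 (sell BRL at bid) = MXN 808,648.92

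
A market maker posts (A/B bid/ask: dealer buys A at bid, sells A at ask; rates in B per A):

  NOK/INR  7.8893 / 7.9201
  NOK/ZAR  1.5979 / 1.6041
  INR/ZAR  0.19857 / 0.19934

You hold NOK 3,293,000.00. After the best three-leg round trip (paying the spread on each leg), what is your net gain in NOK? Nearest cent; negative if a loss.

Net profit: NOK 39,853.38

Best loop NOK → ZAR → INR → NOK:
NOK 3,293,000.00 × 1.5979 (sell NOK at bid) = ZAR 5,261,884.70
ZAR 5,261,884.70 ÷ 0.19934 (buy INR at ask) = INR 26,396,532.06
INR 26,396,532.06 ÷ 7.9201 (buy NOK at ask) = NOK 3,332,853.38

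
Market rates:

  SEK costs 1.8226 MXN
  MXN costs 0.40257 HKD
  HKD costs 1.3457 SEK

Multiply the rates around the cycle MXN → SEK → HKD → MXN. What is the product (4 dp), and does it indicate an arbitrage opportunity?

1.0128 (arbitrage exists)

Around MXN → SEK → HKD → MXN: 1 ÷ 1.8226 ÷ 1.3457 ÷ 0.40257 = 1.012789
Product > 1; profitable direction is MXN → SEK → HKD → MXN.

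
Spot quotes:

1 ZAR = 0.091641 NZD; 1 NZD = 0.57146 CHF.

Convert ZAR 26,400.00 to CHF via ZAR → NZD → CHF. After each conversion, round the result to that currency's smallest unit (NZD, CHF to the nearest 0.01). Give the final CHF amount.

CHF 1,382.54

ZAR 26,400.00 × 0.091641 = NZD 2,419.32
NZD 2,419.32 × 0.57146 = CHF 1,382.54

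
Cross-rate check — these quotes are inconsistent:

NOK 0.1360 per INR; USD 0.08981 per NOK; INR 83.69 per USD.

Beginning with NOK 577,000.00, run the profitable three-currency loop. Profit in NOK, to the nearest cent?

Profitable loop is NOK → USD → INR → NOK:
NOK 577,000.00 × 0.08981 = USD 51,820.37
USD 51,820.37 × 83.69 = INR 4,336,846.77
INR 4,336,846.77 × 0.1360 = NOK 589,811.16
Profit = NOK 589,811.16 − NOK 577,000.00

Profit: NOK 12,811.16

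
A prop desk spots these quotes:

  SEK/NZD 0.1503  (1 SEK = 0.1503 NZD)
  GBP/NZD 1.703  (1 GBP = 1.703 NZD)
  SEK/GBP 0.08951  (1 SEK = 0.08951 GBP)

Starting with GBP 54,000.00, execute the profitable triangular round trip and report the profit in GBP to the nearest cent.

Profit: GBP 767.26

Profitable loop is GBP → NZD → SEK → GBP:
GBP 54,000.00 × 1.703 = NZD 91,962.00
NZD 91,962.00 ÷ 0.1503 = SEK 611,856.29
SEK 611,856.29 × 0.08951 = GBP 54,767.26
Profit = GBP 54,767.26 − GBP 54,000.00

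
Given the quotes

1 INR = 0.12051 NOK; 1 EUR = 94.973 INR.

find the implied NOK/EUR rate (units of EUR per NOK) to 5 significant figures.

NOK/EUR = 0.087373

1 NOK ÷ 0.12051 = 8.29807 INR
8.29807 INR ÷ 94.973 = 0.0873729 EUR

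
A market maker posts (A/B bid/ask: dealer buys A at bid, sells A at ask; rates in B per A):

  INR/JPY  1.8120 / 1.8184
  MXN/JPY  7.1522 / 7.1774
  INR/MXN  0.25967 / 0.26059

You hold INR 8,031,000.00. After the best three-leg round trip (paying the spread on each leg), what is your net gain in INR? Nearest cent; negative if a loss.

Best loop INR → MXN → JPY → INR:
INR 8,031,000.00 × 0.25967 (sell INR at bid) = MXN 2,085,409.77
MXN 2,085,409.77 × 7.1522 (sell MXN at bid) = JPY 14,915,268
JPY 14,915,268 ÷ 1.8184 (buy INR at ask) = INR 8,202,412.98

Net profit: INR 171,412.98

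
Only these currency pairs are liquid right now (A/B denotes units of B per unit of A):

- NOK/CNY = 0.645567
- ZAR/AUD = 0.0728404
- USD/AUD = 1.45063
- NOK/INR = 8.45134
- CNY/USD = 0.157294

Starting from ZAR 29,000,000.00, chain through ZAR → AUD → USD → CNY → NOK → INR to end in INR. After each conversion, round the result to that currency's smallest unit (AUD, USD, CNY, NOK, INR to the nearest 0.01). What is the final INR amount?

ZAR 29,000,000.00 × 0.0728404 = AUD 2,112,371.60
AUD 2,112,371.60 ÷ 1.45063 = USD 1,456,175.32
USD 1,456,175.32 ÷ 0.157294 = CNY 9,257,666.03
CNY 9,257,666.03 ÷ 0.645567 = NOK 14,340,364.41
NOK 14,340,364.41 × 8.45134 = INR 121,195,295.35

INR 121,195,295.35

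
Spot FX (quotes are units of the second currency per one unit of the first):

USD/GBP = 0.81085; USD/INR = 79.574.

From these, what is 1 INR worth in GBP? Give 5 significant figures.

INR/GBP = 0.010190

1 INR ÷ 79.574 = 0.0125669 USD
0.0125669 USD × 0.81085 = 0.0101899 GBP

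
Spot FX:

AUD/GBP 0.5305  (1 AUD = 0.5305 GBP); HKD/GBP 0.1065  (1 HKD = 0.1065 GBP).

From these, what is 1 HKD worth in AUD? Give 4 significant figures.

HKD/AUD = 0.2008

1 HKD × 0.1065 = 0.1065 GBP
0.1065 GBP ÷ 0.5305 = 0.200754 AUD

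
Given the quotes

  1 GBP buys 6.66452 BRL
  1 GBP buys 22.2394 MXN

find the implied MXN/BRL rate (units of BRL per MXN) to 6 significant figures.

1 MXN ÷ 22.2394 = 0.0449652 GBP
0.0449652 GBP × 6.66452 = 0.299672 BRL

MXN/BRL = 0.299672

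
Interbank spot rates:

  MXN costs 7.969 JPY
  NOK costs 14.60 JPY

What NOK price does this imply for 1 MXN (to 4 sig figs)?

1 MXN × 7.969 = 7.969 JPY
7.969 JPY ÷ 14.60 = 0.545822 NOK

MXN/NOK = 0.5458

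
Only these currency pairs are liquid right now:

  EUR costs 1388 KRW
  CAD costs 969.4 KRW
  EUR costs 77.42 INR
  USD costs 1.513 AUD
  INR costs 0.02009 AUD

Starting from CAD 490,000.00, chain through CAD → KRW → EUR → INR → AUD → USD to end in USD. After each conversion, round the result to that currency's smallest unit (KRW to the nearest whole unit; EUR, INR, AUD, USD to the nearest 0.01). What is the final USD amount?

CAD 490,000.00 × 969.4 = KRW 475,006,000
KRW 475,006,000 ÷ 1388 = EUR 342,223.34
EUR 342,223.34 × 77.42 = INR 26,494,930.98
INR 26,494,930.98 × 0.02009 = AUD 532,283.16
AUD 532,283.16 ÷ 1.513 = USD 351,806.45

USD 351,806.45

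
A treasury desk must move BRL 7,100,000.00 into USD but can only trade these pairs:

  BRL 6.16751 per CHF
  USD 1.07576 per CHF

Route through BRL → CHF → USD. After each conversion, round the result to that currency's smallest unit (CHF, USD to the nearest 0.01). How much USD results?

USD 1,238,408.37

BRL 7,100,000.00 ÷ 6.16751 = CHF 1,151,193.92
CHF 1,151,193.92 × 1.07576 = USD 1,238,408.37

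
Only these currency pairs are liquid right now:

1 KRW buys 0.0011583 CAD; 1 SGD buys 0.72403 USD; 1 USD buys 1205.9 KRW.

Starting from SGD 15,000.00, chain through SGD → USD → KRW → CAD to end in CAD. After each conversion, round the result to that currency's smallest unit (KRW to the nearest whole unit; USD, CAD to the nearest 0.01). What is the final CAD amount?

SGD 15,000.00 × 0.72403 = USD 10,860.45
USD 10,860.45 × 1205.9 = KRW 13,096,617
KRW 13,096,617 × 0.0011583 = CAD 15,169.81

CAD 15,169.81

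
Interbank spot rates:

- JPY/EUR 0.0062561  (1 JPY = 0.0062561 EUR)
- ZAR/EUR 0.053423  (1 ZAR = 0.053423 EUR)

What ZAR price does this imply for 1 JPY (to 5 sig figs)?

JPY/ZAR = 0.11710

1 JPY × 0.0062561 = 0.0062561 EUR
0.0062561 EUR ÷ 0.053423 = 0.117105 ZAR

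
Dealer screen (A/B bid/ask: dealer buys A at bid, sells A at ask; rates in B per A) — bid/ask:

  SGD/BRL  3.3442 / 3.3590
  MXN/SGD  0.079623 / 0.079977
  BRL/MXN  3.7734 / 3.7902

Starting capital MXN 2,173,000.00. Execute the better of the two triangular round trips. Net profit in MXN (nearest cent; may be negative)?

Net profit: MXN 10,349.95

Best loop MXN → SGD → BRL → MXN:
MXN 2,173,000.00 × 0.079623 (sell MXN at bid) = SGD 173,020.78
SGD 173,020.78 × 3.3442 (sell SGD at bid) = BRL 578,616.09
BRL 578,616.09 × 3.7734 (sell BRL at bid) = MXN 2,183,349.95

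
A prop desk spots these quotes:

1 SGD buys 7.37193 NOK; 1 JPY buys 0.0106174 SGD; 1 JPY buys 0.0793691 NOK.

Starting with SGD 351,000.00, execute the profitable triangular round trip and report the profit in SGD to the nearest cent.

Profit: SGD 4,925.57

Profitable loop is SGD → JPY → NOK → SGD:
SGD 351,000.00 ÷ 0.0106174 = JPY 33,058,941
JPY 33,058,941 × 0.0793691 = NOK 2,623,858.39
NOK 2,623,858.39 ÷ 7.37193 = SGD 355,925.57
Profit = SGD 355,925.57 − SGD 351,000.00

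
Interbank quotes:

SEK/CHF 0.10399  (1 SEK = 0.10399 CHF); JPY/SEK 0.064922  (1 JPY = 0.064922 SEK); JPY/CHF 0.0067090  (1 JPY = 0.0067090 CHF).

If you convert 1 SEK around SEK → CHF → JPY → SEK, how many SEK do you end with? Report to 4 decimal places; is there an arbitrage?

Around SEK → CHF → JPY → SEK: 1 × 0.10399 ÷ 0.0067090 × 0.064922 = 1.006296
Product > 1; profitable direction is SEK → CHF → JPY → SEK.

1.0063 (arbitrage exists)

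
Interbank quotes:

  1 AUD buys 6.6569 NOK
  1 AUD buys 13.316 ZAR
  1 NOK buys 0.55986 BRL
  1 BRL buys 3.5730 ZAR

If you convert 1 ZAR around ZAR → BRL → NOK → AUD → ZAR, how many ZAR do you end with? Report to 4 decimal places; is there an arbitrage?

1.0000 (no arbitrage)

Around ZAR → BRL → NOK → AUD → ZAR: 1 ÷ 3.5730 ÷ 0.55986 ÷ 6.6569 × 13.316 = 0.999975
Product ≈ 1 (deviation 0.002%, within rounding noise).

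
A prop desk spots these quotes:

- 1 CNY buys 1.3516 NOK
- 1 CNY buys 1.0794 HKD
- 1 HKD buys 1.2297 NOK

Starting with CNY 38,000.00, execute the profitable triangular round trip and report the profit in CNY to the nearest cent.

Profit: CNY 694.58

Profitable loop is CNY → NOK → HKD → CNY:
CNY 38,000.00 × 1.3516 = NOK 51,360.80
NOK 51,360.80 ÷ 1.2297 = HKD 41,766.94
HKD 41,766.94 ÷ 1.0794 = CNY 38,694.58
Profit = CNY 38,694.58 − CNY 38,000.00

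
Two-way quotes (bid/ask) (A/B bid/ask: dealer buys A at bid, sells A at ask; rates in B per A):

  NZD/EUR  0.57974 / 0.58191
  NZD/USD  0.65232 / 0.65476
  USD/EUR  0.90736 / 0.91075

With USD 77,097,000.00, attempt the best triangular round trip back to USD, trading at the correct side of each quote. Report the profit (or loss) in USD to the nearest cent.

Net profit: USD 1,322,123.28

Best loop USD → EUR → NZD → USD:
USD 77,097,000.00 × 0.90736 (sell USD at bid) = EUR 69,954,733.92
EUR 69,954,733.92 ÷ 0.58191 (buy NZD at ask) = NZD 120,215,727.38
NZD 120,215,727.38 × 0.65232 (sell NZD at bid) = USD 78,419,123.28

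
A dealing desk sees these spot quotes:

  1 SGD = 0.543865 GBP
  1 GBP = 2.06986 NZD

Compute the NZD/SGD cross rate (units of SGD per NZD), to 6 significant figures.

NZD/SGD = 0.888317

1 NZD ÷ 2.06986 = 0.483124 GBP
0.483124 GBP ÷ 0.543865 = 0.888317 SGD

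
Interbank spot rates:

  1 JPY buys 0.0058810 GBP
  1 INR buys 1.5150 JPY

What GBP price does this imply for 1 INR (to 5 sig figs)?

1 INR × 1.5150 = 1.515 JPY
1.515 JPY × 0.0058810 = 0.00890971 GBP

INR/GBP = 0.0089097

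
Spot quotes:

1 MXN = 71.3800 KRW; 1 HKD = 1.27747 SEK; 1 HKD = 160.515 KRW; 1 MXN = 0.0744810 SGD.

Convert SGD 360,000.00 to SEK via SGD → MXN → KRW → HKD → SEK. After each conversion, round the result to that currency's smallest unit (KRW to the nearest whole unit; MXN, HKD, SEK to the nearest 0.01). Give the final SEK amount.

SEK 2,745,798.31

SGD 360,000.00 ÷ 0.0744810 = MXN 4,833,447.46
MXN 4,833,447.46 × 71.3800 = KRW 345,011,480
KRW 345,011,480 ÷ 160.515 = HKD 2,149,403.36
HKD 2,149,403.36 × 1.27747 = SEK 2,745,798.31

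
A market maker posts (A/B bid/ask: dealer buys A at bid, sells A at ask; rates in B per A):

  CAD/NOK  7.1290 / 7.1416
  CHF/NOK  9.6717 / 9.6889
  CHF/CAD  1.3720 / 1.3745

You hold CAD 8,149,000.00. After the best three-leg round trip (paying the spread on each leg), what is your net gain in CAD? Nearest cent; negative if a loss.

Net profit: CAD 77,452.04

Best loop CAD → NOK → CHF → CAD:
CAD 8,149,000.00 × 7.1290 (sell CAD at bid) = NOK 58,094,221.00
NOK 58,094,221.00 ÷ 9.6889 (buy CHF at ask) = CHF 5,995,956.30
CHF 5,995,956.30 × 1.3720 (sell CHF at bid) = CAD 8,226,452.04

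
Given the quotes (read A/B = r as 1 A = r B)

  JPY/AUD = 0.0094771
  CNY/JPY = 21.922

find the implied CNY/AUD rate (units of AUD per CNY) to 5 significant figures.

CNY/AUD = 0.20776

1 CNY × 21.922 = 21.922 JPY
21.922 JPY × 0.0094771 = 0.207757 AUD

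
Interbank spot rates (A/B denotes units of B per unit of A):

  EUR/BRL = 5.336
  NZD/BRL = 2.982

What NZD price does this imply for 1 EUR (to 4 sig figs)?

EUR/NZD = 1.789

1 EUR × 5.336 = 5.336 BRL
5.336 BRL ÷ 2.982 = 1.7894 NZD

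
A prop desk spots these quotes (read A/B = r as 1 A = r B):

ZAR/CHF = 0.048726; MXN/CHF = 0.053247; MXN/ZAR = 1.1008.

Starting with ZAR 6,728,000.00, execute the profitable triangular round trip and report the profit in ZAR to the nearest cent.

Profitable loop is ZAR → CHF → MXN → ZAR:
ZAR 6,728,000.00 × 0.048726 = CHF 327,828.53
CHF 327,828.53 ÷ 0.053247 = MXN 6,156,751.14
MXN 6,156,751.14 × 1.1008 = ZAR 6,777,351.66
Profit = ZAR 6,777,351.66 − ZAR 6,728,000.00

Profit: ZAR 49,351.66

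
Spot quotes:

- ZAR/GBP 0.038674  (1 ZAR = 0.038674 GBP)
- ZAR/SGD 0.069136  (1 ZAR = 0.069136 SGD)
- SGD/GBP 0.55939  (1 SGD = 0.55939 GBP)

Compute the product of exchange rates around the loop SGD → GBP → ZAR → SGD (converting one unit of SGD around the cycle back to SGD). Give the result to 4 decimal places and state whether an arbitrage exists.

Around SGD → GBP → ZAR → SGD: 1 × 0.55939 ÷ 0.038674 × 0.069136 = 1.000000
Product ≈ 1 (deviation 0.000%, within rounding noise).

1.0000 (no arbitrage)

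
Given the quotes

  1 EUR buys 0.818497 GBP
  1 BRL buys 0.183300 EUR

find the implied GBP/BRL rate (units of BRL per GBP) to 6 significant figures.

1 GBP ÷ 0.818497 = 1.22175 EUR
1.22175 EUR ÷ 0.183300 = 6.66531 BRL

GBP/BRL = 6.66531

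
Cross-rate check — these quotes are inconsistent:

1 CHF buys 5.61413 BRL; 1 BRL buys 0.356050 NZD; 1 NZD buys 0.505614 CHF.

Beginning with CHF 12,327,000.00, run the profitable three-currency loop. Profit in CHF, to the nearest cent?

Profitable loop is CHF → BRL → NZD → CHF:
CHF 12,327,000.00 × 5.61413 = BRL 69,205,380.51
BRL 69,205,380.51 × 0.356050 = NZD 24,640,575.73
NZD 24,640,575.73 × 0.505614 = CHF 12,458,620.06
Profit = CHF 12,458,620.06 − CHF 12,327,000.00

Profit: CHF 131,620.06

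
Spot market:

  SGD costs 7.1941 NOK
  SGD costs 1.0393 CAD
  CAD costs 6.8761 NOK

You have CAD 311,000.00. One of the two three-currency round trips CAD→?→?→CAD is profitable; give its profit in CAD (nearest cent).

Profitable loop is CAD → SGD → NOK → CAD:
CAD 311,000.00 ÷ 1.0393 = SGD 299,239.87
SGD 299,239.87 × 7.1941 = NOK 2,152,761.57
NOK 2,152,761.57 ÷ 6.8761 = CAD 313,078.86
Profit = CAD 313,078.86 − CAD 311,000.00

Profit: CAD 2,078.86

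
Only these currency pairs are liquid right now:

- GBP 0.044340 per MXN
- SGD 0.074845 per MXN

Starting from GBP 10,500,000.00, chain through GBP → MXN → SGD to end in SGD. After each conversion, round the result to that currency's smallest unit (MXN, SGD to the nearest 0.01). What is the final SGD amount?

GBP 10,500,000.00 ÷ 0.044340 = MXN 236,806,495.26
MXN 236,806,495.26 × 0.074845 = SGD 17,723,782.14

SGD 17,723,782.14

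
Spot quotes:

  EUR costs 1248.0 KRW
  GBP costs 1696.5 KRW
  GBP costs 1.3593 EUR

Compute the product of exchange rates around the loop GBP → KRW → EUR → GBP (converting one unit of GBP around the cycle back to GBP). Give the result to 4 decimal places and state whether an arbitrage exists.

Around GBP → KRW → EUR → GBP: 1 × 1696.5 ÷ 1248.0 ÷ 1.3593 = 1.000055
Product ≈ 1 (deviation 0.006%, within rounding noise).

1.0001 (no arbitrage)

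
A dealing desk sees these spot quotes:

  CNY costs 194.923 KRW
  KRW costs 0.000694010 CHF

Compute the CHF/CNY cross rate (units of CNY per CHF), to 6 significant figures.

CHF/CNY = 7.39216

1 CHF ÷ 0.000694010 = 1440.9 KRW
1440.9 KRW ÷ 194.923 = 7.39216 CNY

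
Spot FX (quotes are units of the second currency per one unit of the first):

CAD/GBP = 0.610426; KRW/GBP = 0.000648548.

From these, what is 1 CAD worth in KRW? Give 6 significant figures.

CAD/KRW = 941.219

1 CAD × 0.610426 = 0.610426 GBP
0.610426 GBP ÷ 0.000648548 = 941.219 KRW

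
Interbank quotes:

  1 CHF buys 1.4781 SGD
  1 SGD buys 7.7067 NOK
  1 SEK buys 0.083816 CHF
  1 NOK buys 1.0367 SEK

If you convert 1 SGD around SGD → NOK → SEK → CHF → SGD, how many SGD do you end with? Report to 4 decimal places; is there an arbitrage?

Around SGD → NOK → SEK → CHF → SGD: 1 × 7.7067 × 1.0367 × 0.083816 × 1.4781 = 0.989811
Product < 1; profitable direction is SGD → CHF → SEK → NOK → SGD.

0.9898 (arbitrage exists)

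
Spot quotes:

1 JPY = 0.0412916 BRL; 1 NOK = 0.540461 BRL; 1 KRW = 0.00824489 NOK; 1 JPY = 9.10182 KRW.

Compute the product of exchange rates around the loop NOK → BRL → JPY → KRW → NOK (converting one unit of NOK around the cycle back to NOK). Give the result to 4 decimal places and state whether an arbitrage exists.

Around NOK → BRL → JPY → KRW → NOK: 1 × 0.540461 ÷ 0.0412916 × 9.10182 × 0.00824489 = 0.982236
Product < 1; profitable direction is NOK → KRW → JPY → BRL → NOK.

0.9822 (arbitrage exists)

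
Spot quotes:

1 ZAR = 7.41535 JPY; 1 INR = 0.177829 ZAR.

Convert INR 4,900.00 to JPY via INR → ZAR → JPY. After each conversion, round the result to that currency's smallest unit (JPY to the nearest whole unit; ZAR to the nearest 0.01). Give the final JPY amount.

INR 4,900.00 × 0.177829 = ZAR 871.36
ZAR 871.36 × 7.41535 = JPY 6,461

JPY 6,461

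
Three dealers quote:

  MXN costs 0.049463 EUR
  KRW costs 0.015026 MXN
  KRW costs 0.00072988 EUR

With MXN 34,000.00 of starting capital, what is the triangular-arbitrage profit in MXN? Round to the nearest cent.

Profit: MXN 621.93

Profitable loop is MXN → EUR → KRW → MXN:
MXN 34,000.00 × 0.049463 = EUR 1,681.74
EUR 1,681.74 ÷ 0.00072988 = KRW 2,304,135
KRW 2,304,135 × 0.015026 = MXN 34,621.93
Profit = MXN 34,621.93 − MXN 34,000.00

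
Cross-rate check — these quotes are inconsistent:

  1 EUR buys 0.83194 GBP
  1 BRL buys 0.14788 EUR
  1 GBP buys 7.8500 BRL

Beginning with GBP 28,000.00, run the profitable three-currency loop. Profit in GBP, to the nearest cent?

Profitable loop is GBP → EUR → BRL → GBP:
GBP 28,000.00 ÷ 0.83194 = EUR 33,656.27
EUR 33,656.27 ÷ 0.14788 = BRL 227,591.79
BRL 227,591.79 ÷ 7.8500 = GBP 28,992.58
Profit = GBP 28,992.58 − GBP 28,000.00

Profit: GBP 992.58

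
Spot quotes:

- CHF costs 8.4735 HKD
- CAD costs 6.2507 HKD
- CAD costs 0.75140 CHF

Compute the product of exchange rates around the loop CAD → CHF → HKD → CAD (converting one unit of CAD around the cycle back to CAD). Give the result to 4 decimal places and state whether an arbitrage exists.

1.0186 (arbitrage exists)

Around CAD → CHF → HKD → CAD: 1 × 0.75140 × 8.4735 ÷ 6.2507 = 1.018604
Product > 1; profitable direction is CAD → CHF → HKD → CAD.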